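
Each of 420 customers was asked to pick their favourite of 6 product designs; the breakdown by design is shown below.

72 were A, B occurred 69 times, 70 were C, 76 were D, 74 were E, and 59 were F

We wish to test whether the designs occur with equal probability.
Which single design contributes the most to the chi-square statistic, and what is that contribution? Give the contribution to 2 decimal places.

F, 1.73

Under H₀ each category has probability 1/6, so each expected count is 420/6 = 70.
χ² = (72−70)²/70 + (69−70)²/70 + (70−70)²/70 + (76−70)²/70 + (74−70)²/70 + (59−70)²/70
   = 0.057 + 0.014 + 0.000 + 0.514 + 0.229 + 1.729
The largest term is for F: 1.73.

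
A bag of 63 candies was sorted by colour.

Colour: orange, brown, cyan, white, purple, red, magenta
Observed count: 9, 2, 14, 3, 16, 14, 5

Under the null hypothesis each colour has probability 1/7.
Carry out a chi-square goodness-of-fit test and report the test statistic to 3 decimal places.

22.222

Expected count for each of the 7 categories: 63/7 = 9.
orange: (9 − 9)²/9 = 0/9 = 0.0000
brown: (2 − 9)²/9 = 49/9 = 5.4444
cyan: (14 − 9)²/9 = 25/9 = 2.7778
white: (3 − 9)²/9 = 36/9 = 4.0000
purple: (16 − 9)²/9 = 49/9 = 5.4444
red: (14 − 9)²/9 = 25/9 = 2.7778
magenta: (5 − 9)²/9 = 16/9 = 1.7778
Sum = 22.222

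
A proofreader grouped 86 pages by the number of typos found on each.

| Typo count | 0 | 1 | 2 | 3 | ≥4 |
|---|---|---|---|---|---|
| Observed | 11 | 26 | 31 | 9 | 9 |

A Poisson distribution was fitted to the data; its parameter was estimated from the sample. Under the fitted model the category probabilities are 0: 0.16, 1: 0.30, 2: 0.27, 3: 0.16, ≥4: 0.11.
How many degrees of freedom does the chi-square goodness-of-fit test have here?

3

There are k = 5 categories and 1 parameter estimated from the data, so df = 5 − 1 − 1 = 3.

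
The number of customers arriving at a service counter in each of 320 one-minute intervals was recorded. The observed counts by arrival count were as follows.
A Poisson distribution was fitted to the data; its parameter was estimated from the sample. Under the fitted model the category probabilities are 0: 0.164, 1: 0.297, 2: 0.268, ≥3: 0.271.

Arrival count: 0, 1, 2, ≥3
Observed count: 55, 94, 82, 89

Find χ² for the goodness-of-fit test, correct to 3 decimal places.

Expected counts E_i = n·p_i: 320×0.164 = 52.48, 320×0.297 = 95.04, 320×0.268 = 85.76, 320×0.271 = 86.72.
χ² = (55−52.48)²/52.48 + (94−95.04)²/95.04 + (82−85.76)²/85.76 + (89−86.72)²/86.72
   = 0.1210 + 0.0114 + 0.1649 + 0.0599
Sum = 0.357

0.357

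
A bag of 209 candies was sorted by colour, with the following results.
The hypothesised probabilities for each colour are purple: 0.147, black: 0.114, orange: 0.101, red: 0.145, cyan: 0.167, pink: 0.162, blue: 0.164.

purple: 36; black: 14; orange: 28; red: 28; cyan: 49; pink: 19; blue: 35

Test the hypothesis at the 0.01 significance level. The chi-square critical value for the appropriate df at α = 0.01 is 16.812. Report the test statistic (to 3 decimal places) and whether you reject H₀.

19.613; reject

Expected counts E_i = n·p_i: 209×0.147 = 30.723, 209×0.114 = 23.826, 209×0.101 = 21.109, 209×0.145 = 30.305, 209×0.167 = 34.903, 209×0.162 = 33.858, 209×0.164 = 34.276.
χ² = (36−30.723)²/30.723 + (14−23.826)²/23.826 + (28−21.109)²/21.109 + (28−30.305)²/30.305 + (49−34.903)²/34.903 + (19−33.858)²/33.858 + (35−34.276)²/34.276
   = 0.9064 + 4.0523 + 2.2496 + 0.1753 + 5.6936 + 6.5202 + 0.0153
Sum = 19.613
df = 6. Since 19.613 > 16.812, we reject H₀.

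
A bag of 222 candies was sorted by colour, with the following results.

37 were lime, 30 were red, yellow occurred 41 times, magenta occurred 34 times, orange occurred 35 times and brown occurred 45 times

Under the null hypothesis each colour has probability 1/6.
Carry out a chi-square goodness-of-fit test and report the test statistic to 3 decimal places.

Under H₀ each category has probability 1/6, so each expected count is 222/6 = 37.
cat          O        E   (O−E)²/E
lime        37       37     0.0000
red         30       37     1.3243
yellow      41       37     0.4324
magenta     34       37     0.2432
orange      35       37     0.1081
brown       45       37     1.7297
Sum = 3.838

3.838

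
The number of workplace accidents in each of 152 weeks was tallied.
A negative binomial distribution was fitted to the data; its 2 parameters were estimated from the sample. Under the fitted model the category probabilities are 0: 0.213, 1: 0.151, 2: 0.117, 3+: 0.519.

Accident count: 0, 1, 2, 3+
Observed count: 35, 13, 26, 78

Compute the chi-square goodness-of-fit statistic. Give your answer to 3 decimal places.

8.334

Expected counts E_i = n·p_i: 152×0.213 = 32.376, 152×0.151 = 22.952, 152×0.117 = 17.784, 152×0.519 = 78.888.
0: (35 − 32.376)²/32.376 = 6.885376/32.376 = 0.2127
1: (13 − 22.952)²/22.952 = 99.042304/22.952 = 4.3152
2: (26 − 17.784)²/17.784 = 67.502656/17.784 = 3.7957
3+: (78 − 78.888)²/78.888 = 0.788544/78.888 = 0.0100
Sum = 8.334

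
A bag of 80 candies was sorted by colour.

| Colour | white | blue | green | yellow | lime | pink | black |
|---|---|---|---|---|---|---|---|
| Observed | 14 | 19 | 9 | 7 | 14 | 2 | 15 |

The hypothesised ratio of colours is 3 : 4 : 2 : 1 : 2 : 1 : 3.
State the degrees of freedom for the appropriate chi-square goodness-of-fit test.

6

There are k = 7 categories and no parameters were estimated from the data, so df = 7 − 1 = 6.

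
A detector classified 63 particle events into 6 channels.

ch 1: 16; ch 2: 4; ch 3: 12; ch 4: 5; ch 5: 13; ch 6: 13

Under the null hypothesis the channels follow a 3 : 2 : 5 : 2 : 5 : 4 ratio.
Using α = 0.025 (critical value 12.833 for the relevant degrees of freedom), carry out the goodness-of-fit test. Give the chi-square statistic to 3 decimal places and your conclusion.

Ratio total = 21. Expected counts: 63×3/21 = 9, 63×2/21 = 6, 63×5/21 = 15, 63×2/21 = 6, 63×5/21 = 15, 63×4/21 = 12.
ch 1: (16 − 9)²/9 = 49/9 = 5.4444
ch 2: (4 − 6)²/6 = 4/6 = 0.6667
ch 3: (12 − 15)²/15 = 9/15 = 0.6000
ch 4: (5 − 6)²/6 = 1/6 = 0.1667
ch 5: (13 − 15)²/15 = 4/15 = 0.2667
ch 6: (13 − 12)²/12 = 1/12 = 0.0833
Sum = 7.228
df = 5. Since 7.228 < 12.833, we do not reject H₀.

7.228; do not reject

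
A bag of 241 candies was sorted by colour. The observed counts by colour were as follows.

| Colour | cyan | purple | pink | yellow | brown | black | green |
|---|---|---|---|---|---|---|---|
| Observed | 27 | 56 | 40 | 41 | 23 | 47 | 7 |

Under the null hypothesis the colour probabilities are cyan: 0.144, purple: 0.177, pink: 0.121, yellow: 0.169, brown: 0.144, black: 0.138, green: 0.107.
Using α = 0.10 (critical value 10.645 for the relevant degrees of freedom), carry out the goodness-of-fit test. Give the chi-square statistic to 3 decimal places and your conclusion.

Expected counts E_i = n·p_i: 241×0.144 = 34.704, 241×0.177 = 42.657, 241×0.121 = 29.161, 241×0.169 = 40.729, 241×0.144 = 34.704, 241×0.138 = 33.258, 241×0.107 = 25.787.
cyan: (27 − 34.704)²/34.704 = 59.351616/34.704 = 1.7102
purple: (56 − 42.657)²/42.657 = 178.035649/42.657 = 4.1737
pink: (40 − 29.161)²/29.161 = 117.483921/29.161 = 4.0288
yellow: (41 − 40.729)²/40.729 = 0.073441/40.729 = 0.0018
brown: (23 − 34.704)²/34.704 = 136.983616/34.704 = 3.9472
black: (47 − 33.258)²/33.258 = 188.842564/33.258 = 5.6781
green: (7 − 25.787)²/25.787 = 352.951369/25.787 = 13.6872
Sum = 33.227
df = 6. Since 33.227 > 10.645, we reject H₀.

33.227; reject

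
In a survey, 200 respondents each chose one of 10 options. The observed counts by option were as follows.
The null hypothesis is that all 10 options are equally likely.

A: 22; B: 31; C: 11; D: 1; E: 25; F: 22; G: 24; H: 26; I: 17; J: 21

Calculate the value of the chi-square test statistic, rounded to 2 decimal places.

32.90

Expected count for each of the 10 categories: 200/10 = 20.
χ² = (22−20)²/20 + (31−20)²/20 + (11−20)²/20 + (1−20)²/20 + (25−20)²/20 + (22−20)²/20 + (24−20)²/20 + (26−20)²/20 + (17−20)²/20 + (21−20)²/20
   = 0.200 + 6.050 + 4.050 + 18.050 + 1.250 + 0.200 + 0.800 + 1.800 + 0.450 + 0.050
Sum = 32.90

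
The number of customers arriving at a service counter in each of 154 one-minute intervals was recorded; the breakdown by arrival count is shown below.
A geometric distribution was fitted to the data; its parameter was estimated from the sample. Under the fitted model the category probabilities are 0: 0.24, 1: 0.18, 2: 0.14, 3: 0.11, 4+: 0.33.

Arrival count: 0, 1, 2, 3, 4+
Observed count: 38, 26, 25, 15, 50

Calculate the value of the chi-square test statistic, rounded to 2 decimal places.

Expected counts E_i = n·p_i: 154×0.24 = 36.96, 154×0.18 = 27.72, 154×0.14 = 21.56, 154×0.11 = 16.94, 154×0.33 = 50.82.
χ² = (38−36.96)²/36.96 + (26−27.72)²/27.72 + (25−21.56)²/21.56 + (15−16.94)²/16.94 + (50−50.82)²/50.82
   = 0.029 + 0.107 + 0.549 + 0.222 + 0.013
Sum = 0.92

0.92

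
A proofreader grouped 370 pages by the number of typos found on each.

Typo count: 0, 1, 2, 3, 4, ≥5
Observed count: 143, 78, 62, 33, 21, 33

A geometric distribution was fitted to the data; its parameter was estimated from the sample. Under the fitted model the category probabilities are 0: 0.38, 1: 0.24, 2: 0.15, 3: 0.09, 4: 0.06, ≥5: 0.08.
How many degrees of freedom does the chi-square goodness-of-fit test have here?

4

There are k = 6 categories and 1 parameter estimated from the data, so df = 6 − 1 − 1 = 4.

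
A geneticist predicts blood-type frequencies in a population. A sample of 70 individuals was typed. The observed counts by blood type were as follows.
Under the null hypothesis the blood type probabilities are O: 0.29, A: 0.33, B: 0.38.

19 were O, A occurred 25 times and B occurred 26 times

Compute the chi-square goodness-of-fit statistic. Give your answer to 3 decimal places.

Expected counts E_i = n·p_i: 70×0.29 = 20.3, 70×0.33 = 23.1, 70×0.38 = 26.6.
χ² = (19−20.3)²/20.3 + (25−23.1)²/23.1 + (26−26.6)²/26.6
   = 0.0833 + 0.1563 + 0.0135
Sum = 0.253

0.253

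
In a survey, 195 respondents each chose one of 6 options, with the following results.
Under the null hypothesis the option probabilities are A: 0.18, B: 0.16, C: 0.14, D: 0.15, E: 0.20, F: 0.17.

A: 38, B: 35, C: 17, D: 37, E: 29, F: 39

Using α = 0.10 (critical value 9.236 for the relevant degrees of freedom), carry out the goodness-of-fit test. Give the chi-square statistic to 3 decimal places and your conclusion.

10.238; reject

Expected counts E_i = n·p_i: 195×0.18 = 35.1, 195×0.16 = 31.2, 195×0.14 = 27.3, 195×0.15 = 29.25, 195×0.20 = 39, 195×0.17 = 33.15.
χ² = (38−35.1)²/35.1 + (35−31.2)²/31.2 + (17−27.3)²/27.3 + (37−29.25)²/29.25 + (29−39)²/39 + (39−33.15)²/33.15
   = 0.2396 + 0.4628 + 3.8861 + 2.0534 + 2.5641 + 1.0324
Sum = 10.238
df = 5. Since 10.238 > 9.236, we reject H₀.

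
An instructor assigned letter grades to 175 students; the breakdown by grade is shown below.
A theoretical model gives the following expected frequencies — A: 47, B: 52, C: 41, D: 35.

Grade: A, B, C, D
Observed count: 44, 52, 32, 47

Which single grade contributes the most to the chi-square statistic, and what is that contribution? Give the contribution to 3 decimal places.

cat         O        E   (O−E)²/E
A          44       47     0.1915
B          52       52     0.0000
C          32       41     1.9756
D          47       35     4.1143
The largest term is for D: 4.114.

D, 4.114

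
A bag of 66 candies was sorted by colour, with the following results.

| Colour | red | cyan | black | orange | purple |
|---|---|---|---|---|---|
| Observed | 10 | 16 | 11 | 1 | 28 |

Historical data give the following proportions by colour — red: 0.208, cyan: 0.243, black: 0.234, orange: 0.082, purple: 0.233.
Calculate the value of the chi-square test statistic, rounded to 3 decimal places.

16.248

Expected counts E_i = n·p_i: 66×0.208 = 13.728, 66×0.243 = 16.038, 66×0.234 = 15.444, 66×0.082 = 5.412, 66×0.233 = 15.378.
cat         O        E   (O−E)²/E
red        10   13.728     1.0124
cyan       16   16.038     0.0001
black      11   15.444     1.2788
orange      1    5.412     3.5968
purple     28   15.378    10.3599
Sum = 16.248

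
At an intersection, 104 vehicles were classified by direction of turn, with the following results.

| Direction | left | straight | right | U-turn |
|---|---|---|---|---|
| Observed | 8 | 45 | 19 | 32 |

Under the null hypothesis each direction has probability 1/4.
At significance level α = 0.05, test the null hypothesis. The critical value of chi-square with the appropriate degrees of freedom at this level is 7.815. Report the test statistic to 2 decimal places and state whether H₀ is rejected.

Under H₀ each category has probability 1/4, so each expected count is 104/4 = 26.
left: (8 − 26)²/26 = 324/26 = 12.462
straight: (45 − 26)²/26 = 361/26 = 13.885
right: (19 − 26)²/26 = 49/26 = 1.885
U-turn: (32 − 26)²/26 = 36/26 = 1.385
Sum = 29.62
df = 3. Since 29.62 > 7.815, we reject H₀.

29.62; reject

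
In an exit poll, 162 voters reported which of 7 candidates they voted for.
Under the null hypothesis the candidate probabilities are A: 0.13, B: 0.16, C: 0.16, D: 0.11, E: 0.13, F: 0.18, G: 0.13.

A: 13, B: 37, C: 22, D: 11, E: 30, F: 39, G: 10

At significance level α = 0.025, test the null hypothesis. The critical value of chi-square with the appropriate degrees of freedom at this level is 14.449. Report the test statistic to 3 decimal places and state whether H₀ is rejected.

23.948; reject

Expected counts E_i = n·p_i: 162×0.13 = 21.06, 162×0.16 = 25.92, 162×0.16 = 25.92, 162×0.11 = 17.82, 162×0.13 = 21.06, 162×0.18 = 29.16, 162×0.13 = 21.06.
A: (13 − 21.06)²/21.06 = 64.9636/21.06 = 3.0847
B: (37 − 25.92)²/25.92 = 122.7664/25.92 = 4.7364
C: (22 − 25.92)²/25.92 = 15.3664/25.92 = 0.5928
D: (11 − 17.82)²/17.82 = 46.5124/17.82 = 2.6101
E: (30 − 21.06)²/21.06 = 79.9236/21.06 = 3.7950
F: (39 − 29.16)²/29.16 = 96.8256/29.16 = 3.3205
G: (10 − 21.06)²/21.06 = 122.3236/21.06 = 5.8083
Sum = 23.948
df = 6. Since 23.948 > 14.449, we reject H₀.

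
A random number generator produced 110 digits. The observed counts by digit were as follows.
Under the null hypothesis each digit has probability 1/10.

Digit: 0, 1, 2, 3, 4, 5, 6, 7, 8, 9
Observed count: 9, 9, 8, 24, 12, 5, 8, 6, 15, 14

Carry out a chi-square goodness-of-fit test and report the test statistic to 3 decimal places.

Under H₀ each category has probability 1/10, so each expected count is 110/10 = 11.
χ² = (9−11)²/11 + (9−11)²/11 + (8−11)²/11 + (24−11)²/11 + (12−11)²/11 + (5−11)²/11 + (8−11)²/11 + (6−11)²/11 + (15−11)²/11 + (14−11)²/11
   = 0.3636 + 0.3636 + 0.8182 + 15.3636 + 0.0909 + 3.2727 + 0.8182 + 2.2727 + 1.4545 + 0.8182
Sum = 25.636

25.636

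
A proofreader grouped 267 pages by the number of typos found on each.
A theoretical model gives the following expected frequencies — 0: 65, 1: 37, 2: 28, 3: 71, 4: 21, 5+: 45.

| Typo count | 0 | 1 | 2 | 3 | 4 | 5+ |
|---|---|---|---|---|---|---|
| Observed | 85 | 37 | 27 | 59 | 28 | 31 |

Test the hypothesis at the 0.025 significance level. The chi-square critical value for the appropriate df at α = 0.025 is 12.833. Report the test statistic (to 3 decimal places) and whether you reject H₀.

14.907; reject

cat         O        E   (O−E)²/E
0          85       65     6.1538
1          37       37     0.0000
2          27       28     0.0357
3          59       71     2.0282
4          28       21     2.3333
5+         31       45     4.3556
Sum = 14.907
df = 5. Since 14.907 > 12.833, we reject H₀.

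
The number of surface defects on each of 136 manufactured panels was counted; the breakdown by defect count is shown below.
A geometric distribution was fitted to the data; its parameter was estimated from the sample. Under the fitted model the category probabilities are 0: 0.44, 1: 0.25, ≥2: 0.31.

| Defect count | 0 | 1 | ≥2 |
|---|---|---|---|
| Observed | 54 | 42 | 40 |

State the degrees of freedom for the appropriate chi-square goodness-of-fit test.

1

There are k = 3 categories and 1 parameter estimated from the data, so df = 3 − 1 − 1 = 1.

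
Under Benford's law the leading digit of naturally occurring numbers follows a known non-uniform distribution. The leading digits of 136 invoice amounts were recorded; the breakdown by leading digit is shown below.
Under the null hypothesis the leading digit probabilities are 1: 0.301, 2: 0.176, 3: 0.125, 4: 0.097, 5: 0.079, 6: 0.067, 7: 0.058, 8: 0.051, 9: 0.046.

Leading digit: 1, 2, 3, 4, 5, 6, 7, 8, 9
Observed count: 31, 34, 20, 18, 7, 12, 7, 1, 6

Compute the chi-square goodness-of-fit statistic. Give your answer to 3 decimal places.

Expected counts E_i = n·p_i: 136×0.301 = 40.936, 136×0.176 = 23.936, 136×0.125 = 17, 136×0.097 = 13.192, 136×0.079 = 10.744, 136×0.067 = 9.112, 136×0.058 = 7.888, 136×0.051 = 6.936, 136×0.046 = 6.256.
cat         O        E   (O−E)²/E
1          31   40.936     2.4117
2          34   23.936     4.2315
3          20       17     0.5294
4          18   13.192     1.7523
5           7   10.744     1.3047
6          12    9.112     0.9153
7           7    7.888     0.1000
8           1    6.936     5.0802
9           6    6.256     0.0105
Sum = 16.336

16.336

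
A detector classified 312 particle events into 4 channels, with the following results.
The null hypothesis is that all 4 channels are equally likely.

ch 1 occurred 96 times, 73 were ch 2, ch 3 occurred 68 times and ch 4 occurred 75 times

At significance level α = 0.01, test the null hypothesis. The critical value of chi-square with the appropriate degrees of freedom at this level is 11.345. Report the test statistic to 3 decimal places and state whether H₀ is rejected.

Expected count for each of the 4 categories: 312/4 = 78.
ch 1: (96 − 78)²/78 = 324/78 = 4.1538
ch 2: (73 − 78)²/78 = 25/78 = 0.3205
ch 3: (68 − 78)²/78 = 100/78 = 1.2821
ch 4: (75 − 78)²/78 = 9/78 = 0.1154
Sum = 5.872
df = 3. Since 5.872 < 11.345, we do not reject H₀.

5.872; do not reject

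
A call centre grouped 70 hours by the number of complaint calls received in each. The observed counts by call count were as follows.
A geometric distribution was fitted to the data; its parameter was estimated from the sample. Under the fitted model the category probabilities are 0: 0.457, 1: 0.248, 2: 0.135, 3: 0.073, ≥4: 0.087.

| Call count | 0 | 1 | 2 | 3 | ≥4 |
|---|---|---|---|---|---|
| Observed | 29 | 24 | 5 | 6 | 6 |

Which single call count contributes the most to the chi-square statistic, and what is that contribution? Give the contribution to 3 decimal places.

1, 2.540

Expected counts E_i = n·p_i: 70×0.457 = 31.99, 70×0.248 = 17.36, 70×0.135 = 9.45, 70×0.073 = 5.11, 70×0.087 = 6.09.
χ² = (29−31.99)²/31.99 + (24−17.36)²/17.36 + (5−9.45)²/9.45 + (6−5.11)²/5.11 + (6−6.09)²/6.09
   = 0.2795 + 2.5397 + 2.0955 + 0.1550 + 0.0013
The largest term is for 1: 2.540.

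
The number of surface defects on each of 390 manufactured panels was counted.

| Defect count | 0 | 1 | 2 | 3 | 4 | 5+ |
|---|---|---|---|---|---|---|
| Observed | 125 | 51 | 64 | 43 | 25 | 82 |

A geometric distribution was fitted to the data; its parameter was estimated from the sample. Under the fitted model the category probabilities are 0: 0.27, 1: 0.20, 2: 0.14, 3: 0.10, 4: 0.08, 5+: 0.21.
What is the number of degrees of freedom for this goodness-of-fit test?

There are k = 6 categories and 1 parameter estimated from the data, so df = 6 − 1 − 1 = 4.

4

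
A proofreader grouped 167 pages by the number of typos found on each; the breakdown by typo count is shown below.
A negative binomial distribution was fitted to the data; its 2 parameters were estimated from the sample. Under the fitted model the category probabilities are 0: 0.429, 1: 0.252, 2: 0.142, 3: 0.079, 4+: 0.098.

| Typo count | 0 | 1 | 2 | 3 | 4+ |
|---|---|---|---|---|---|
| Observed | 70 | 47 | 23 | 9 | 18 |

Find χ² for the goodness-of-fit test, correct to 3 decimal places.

2.129

Expected counts E_i = n·p_i: 167×0.429 = 71.643, 167×0.252 = 42.084, 167×0.142 = 23.714, 167×0.079 = 13.193, 167×0.098 = 16.366.
χ² = (70−71.643)²/71.643 + (47−42.084)²/42.084 + (23−23.714)²/23.714 + (9−13.193)²/13.193 + (18−16.366)²/16.366
   = 0.0377 + 0.5743 + 0.0215 + 1.3326 + 0.1631
Sum = 2.129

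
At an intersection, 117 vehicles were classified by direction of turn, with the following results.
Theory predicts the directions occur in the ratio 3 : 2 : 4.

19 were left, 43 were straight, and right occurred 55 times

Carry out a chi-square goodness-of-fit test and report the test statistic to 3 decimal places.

Ratio total = 9. Expected counts: 117×3/9 = 39, 117×2/9 = 26, 117×4/9 = 52.
χ² = (19−39)²/39 + (43−26)²/26 + (55−52)²/52
   = 10.2564 + 11.1154 + 0.1731
Sum = 21.545

21.545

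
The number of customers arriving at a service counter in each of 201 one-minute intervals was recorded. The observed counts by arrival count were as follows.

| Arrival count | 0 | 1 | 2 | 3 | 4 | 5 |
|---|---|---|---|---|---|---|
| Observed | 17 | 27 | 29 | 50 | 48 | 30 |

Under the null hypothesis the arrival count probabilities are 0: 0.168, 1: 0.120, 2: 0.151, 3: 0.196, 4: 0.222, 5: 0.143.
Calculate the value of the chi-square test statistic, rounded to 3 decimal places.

11.895

Expected counts E_i = n·p_i: 201×0.168 = 33.768, 201×0.120 = 24.12, 201×0.151 = 30.351, 201×0.196 = 39.396, 201×0.222 = 44.622, 201×0.143 = 28.743.
cat         O        E   (O−E)²/E
0          17   33.768     8.3264
1          27    24.12     0.3439
2          29   30.351     0.0601
3          50   39.396     2.8542
4          48   44.622     0.2557
5          30   28.743     0.0550
Sum = 11.895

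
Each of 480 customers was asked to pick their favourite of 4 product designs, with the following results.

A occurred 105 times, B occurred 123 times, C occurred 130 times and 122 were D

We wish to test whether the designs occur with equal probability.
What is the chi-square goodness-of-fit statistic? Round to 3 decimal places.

Under H₀ each category has probability 1/4, so each expected count is 480/4 = 120.
A: (105 − 120)²/120 = 225/120 = 1.8750
B: (123 − 120)²/120 = 9/120 = 0.0750
C: (130 − 120)²/120 = 100/120 = 0.8333
D: (122 − 120)²/120 = 4/120 = 0.0333
Sum = 2.817

2.817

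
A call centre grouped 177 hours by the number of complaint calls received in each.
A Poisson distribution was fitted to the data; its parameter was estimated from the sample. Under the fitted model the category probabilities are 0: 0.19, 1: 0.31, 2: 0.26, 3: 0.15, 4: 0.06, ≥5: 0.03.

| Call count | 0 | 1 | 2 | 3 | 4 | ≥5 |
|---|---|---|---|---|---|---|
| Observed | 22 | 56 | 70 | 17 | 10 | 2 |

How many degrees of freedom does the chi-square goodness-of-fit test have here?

4

There are k = 6 categories and 1 parameter estimated from the data, so df = 6 − 1 − 1 = 4.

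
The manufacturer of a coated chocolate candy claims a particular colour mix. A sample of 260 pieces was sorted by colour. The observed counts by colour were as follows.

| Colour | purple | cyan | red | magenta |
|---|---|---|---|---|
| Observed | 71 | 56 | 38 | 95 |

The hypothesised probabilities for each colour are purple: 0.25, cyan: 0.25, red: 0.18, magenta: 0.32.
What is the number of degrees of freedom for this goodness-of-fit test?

3

There are k = 4 categories and no parameters were estimated from the data, so df = 4 − 1 = 3.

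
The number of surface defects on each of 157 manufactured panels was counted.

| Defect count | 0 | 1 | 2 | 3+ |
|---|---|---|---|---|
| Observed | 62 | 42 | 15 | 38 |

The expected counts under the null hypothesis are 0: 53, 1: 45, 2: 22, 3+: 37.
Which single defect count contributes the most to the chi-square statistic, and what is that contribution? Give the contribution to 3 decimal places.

2, 2.227

χ² = (62−53)²/53 + (42−45)²/45 + (15−22)²/22 + (38−37)²/37
   = 1.5283 + 0.2000 + 2.2273 + 0.0270
The largest term is for 2: 2.227.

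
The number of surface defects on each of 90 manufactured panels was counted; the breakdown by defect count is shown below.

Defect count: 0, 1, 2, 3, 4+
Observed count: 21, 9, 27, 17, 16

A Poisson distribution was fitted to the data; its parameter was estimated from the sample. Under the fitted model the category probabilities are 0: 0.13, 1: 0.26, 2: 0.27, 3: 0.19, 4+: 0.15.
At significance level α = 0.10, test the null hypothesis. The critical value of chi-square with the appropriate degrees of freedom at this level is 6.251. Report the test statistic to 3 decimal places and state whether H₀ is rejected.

Expected counts E_i = n·p_i: 90×0.13 = 11.7, 90×0.26 = 23.4, 90×0.27 = 24.3, 90×0.19 = 17.1, 90×0.15 = 13.5.
0: (21 − 11.7)²/11.7 = 86.49/11.7 = 7.3923
1: (9 − 23.4)²/23.4 = 207.36/23.4 = 8.8615
2: (27 − 24.3)²/24.3 = 7.29/24.3 = 0.3000
3: (17 − 17.1)²/17.1 = 0.01/17.1 = 0.0006
4+: (16 − 13.5)²/13.5 = 6.25/13.5 = 0.4630
Sum = 17.017
df = 3. Since 17.017 > 6.251, we reject H₀.

17.017; reject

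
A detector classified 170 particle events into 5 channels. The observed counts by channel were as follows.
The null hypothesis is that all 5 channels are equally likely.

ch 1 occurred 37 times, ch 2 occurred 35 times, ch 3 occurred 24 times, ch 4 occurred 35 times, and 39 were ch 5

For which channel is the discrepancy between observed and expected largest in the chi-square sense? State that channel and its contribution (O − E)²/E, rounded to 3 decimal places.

Expected count for each of the 5 categories: 170/5 = 34.
χ² = (37−34)²/34 + (35−34)²/34 + (24−34)²/34 + (35−34)²/34 + (39−34)²/34
   = 0.2647 + 0.0294 + 2.9412 + 0.0294 + 0.7353
The largest term is for ch 3: 2.941.

ch 3, 2.941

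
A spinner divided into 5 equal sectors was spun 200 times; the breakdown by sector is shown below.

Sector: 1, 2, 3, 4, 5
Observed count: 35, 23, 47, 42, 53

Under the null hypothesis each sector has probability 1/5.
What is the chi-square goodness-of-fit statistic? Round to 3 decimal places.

13.400

Expected count for each of the 5 categories: 200/5 = 40.
χ² = (35−40)²/40 + (23−40)²/40 + (47−40)²/40 + (42−40)²/40 + (53−40)²/40
   = 0.6250 + 7.2250 + 1.2250 + 0.1000 + 4.2250
Sum = 13.400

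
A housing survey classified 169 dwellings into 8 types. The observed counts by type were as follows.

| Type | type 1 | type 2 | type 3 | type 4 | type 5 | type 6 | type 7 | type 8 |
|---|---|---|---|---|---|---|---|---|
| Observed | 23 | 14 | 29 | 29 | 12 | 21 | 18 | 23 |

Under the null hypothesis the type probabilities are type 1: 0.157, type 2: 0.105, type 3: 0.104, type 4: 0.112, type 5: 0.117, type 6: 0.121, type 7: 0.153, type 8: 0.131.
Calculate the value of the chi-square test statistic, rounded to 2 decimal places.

Expected counts E_i = n·p_i: 169×0.157 = 26.533, 169×0.105 = 17.745, 169×0.104 = 17.576, 169×0.112 = 18.928, 169×0.117 = 19.773, 169×0.121 = 20.449, 169×0.153 = 25.857, 169×0.131 = 22.139.
cat         O        E   (O−E)²/E
type 1     23   26.533      0.470
type 2     14   17.745      0.790
type 3     29   17.576      7.425
type 4     29   18.928      5.360
type 5     12   19.773      3.056
type 6     21   20.449      0.015
type 7     18   25.857      2.387
type 8     23   22.139      0.033
Sum = 19.54

19.54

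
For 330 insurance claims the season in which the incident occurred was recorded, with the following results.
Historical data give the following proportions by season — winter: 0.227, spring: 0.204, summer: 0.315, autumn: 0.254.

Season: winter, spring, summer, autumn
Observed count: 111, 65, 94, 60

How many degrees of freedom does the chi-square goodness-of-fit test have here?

There are k = 4 categories and no parameters were estimated from the data, so df = 4 − 1 = 3.

3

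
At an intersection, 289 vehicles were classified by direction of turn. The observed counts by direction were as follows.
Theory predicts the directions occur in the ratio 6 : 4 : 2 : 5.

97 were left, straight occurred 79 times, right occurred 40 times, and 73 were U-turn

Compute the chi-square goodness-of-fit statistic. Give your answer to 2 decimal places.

4.78

Ratio total = 17. Expected counts: 289×6/17 = 102, 289×4/17 = 68, 289×2/17 = 34, 289×5/17 = 85.
cat           O        E   (O−E)²/E
left         97      102      0.245
straight     79       68      1.779
right        40       34      1.059
U-turn       73       85      1.694
Sum = 4.78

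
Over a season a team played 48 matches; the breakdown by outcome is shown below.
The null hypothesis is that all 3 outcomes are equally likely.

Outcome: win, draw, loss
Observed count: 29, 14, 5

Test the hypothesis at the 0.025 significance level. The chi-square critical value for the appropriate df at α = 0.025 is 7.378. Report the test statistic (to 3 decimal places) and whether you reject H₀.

18.375; reject

Under H₀ each category has probability 1/3, so each expected count is 48/3 = 16.
χ² = (29−16)²/16 + (14−16)²/16 + (5−16)²/16
   = 10.5625 + 0.2500 + 7.5625
Sum = 18.375
df = 2. Since 18.375 > 7.378, we reject H₀.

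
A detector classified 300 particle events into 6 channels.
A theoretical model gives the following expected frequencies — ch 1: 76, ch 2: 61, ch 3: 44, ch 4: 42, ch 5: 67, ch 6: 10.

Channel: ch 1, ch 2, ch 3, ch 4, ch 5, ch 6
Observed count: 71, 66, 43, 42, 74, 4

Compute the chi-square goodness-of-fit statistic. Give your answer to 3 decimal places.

cat         O        E   (O−E)²/E
ch 1       71       76     0.3289
ch 2       66       61     0.4098
ch 3       43       44     0.0227
ch 4       42       42     0.0000
ch 5       74       67     0.7313
ch 6        4       10     3.6000
Sum = 5.093

5.093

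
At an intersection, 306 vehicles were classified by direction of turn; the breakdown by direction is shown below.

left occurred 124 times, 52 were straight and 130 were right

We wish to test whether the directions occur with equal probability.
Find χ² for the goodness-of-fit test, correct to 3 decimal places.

Expected count for each of the 3 categories: 306/3 = 102.
cat           O        E   (O−E)²/E
left        124      102     4.7451
straight     52      102    24.5098
right       130      102     7.6863
Sum = 36.941

36.941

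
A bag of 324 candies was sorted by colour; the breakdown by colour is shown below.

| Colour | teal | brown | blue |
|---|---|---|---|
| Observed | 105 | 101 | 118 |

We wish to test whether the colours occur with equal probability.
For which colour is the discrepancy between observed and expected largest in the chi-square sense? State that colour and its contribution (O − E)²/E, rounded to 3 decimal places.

blue, 0.926

Under H₀ each category has probability 1/3, so each expected count is 324/3 = 108.
χ² = (105−108)²/108 + (101−108)²/108 + (118−108)²/108
   = 0.0833 + 0.4537 + 0.9259
The largest term is for blue: 0.926.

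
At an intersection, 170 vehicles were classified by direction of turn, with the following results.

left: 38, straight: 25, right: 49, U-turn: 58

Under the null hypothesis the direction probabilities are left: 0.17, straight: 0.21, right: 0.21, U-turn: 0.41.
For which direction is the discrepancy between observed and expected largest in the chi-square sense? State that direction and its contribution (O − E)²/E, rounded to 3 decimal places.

Expected counts E_i = n·p_i: 170×0.17 = 28.9, 170×0.21 = 35.7, 170×0.21 = 35.7, 170×0.41 = 69.7.
χ² = (38−28.9)²/28.9 + (25−35.7)²/35.7 + (49−35.7)²/35.7 + (58−69.7)²/69.7
   = 2.8654 + 3.2070 + 4.9549 + 1.9640
The largest term is for right: 4.955.

right, 4.955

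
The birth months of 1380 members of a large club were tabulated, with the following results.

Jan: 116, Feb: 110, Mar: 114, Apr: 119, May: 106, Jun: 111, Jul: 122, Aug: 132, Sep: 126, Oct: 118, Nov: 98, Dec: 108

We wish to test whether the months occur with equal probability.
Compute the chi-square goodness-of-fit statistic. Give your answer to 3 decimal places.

Under H₀ each category has probability 1/12, so each expected count is 1380/12 = 115.
χ² = (116−115)²/115 + (110−115)²/115 + (114−115)²/115 + (119−115)²/115 + (106−115)²/115 + (111−115)²/115 + (122−115)²/115 + (132−115)²/115 + (126−115)²/115 + (118−115)²/115 + (98−115)²/115 + (108−115)²/115
   = 0.0087 + 0.2174 + 0.0087 + 0.1391 + 0.7043 + 0.1391 + 0.4261 + 2.5130 + 1.0522 + 0.0783 + 2.5130 + 0.4261
Sum = 8.226

8.226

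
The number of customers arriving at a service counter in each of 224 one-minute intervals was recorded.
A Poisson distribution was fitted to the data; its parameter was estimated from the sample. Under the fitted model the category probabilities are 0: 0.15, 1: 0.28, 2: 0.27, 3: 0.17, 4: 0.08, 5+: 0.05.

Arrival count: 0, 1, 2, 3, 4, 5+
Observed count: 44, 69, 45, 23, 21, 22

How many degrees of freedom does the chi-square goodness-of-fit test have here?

There are k = 6 categories and 1 parameter estimated from the data, so df = 6 − 1 − 1 = 4.

4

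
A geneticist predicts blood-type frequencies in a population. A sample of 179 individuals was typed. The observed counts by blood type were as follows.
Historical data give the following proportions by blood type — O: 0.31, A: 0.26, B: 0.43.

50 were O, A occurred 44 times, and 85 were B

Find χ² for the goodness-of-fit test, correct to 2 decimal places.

Expected counts E_i = n·p_i: 179×0.31 = 55.49, 179×0.26 = 46.54, 179×0.43 = 76.97.
cat         O        E   (O−E)²/E
O          50    55.49      0.543
A          44    46.54      0.139
B          85    76.97      0.838
Sum = 1.52

1.52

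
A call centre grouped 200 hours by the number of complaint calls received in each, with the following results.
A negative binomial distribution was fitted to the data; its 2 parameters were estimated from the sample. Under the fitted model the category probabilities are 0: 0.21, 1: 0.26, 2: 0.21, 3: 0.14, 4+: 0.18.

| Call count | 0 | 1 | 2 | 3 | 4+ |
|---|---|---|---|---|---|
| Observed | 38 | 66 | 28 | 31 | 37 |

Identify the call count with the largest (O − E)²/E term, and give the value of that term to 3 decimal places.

2, 4.667

Expected counts E_i = n·p_i: 200×0.21 = 42, 200×0.26 = 52, 200×0.21 = 42, 200×0.14 = 28, 200×0.18 = 36.
χ² = (38−42)²/42 + (66−52)²/52 + (28−42)²/42 + (31−28)²/28 + (37−36)²/36
   = 0.3810 + 3.7692 + 4.6667 + 0.3214 + 0.0278
The largest term is for 2: 4.667.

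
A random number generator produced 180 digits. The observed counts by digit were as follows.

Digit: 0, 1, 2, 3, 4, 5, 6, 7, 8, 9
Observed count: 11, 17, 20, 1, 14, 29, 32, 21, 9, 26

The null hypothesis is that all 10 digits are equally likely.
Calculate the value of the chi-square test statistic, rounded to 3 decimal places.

46.111

Under H₀ each category has probability 1/10, so each expected count is 180/10 = 18.
0: (11 − 18)²/18 = 49/18 = 2.7222
1: (17 − 18)²/18 = 1/18 = 0.0556
2: (20 − 18)²/18 = 4/18 = 0.2222
3: (1 − 18)²/18 = 289/18 = 16.0556
4: (14 − 18)²/18 = 16/18 = 0.8889
5: (29 − 18)²/18 = 121/18 = 6.7222
6: (32 − 18)²/18 = 196/18 = 10.8889
7: (21 − 18)²/18 = 9/18 = 0.5000
8: (9 − 18)²/18 = 81/18 = 4.5000
9: (26 − 18)²/18 = 64/18 = 3.5556
Sum = 46.111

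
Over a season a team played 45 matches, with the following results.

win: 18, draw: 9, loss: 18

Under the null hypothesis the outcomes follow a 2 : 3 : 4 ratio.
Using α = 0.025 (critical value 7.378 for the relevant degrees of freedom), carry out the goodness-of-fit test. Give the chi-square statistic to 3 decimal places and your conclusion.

9.000; reject

Ratio total = 9. Expected counts: 45×2/9 = 10, 45×3/9 = 15, 45×4/9 = 20.
cat         O        E   (O−E)²/E
win        18       10     6.4000
draw        9       15     2.4000
loss       18       20     0.2000
Sum = 9.000
df = 2. Since 9.000 > 7.378, we reject H₀.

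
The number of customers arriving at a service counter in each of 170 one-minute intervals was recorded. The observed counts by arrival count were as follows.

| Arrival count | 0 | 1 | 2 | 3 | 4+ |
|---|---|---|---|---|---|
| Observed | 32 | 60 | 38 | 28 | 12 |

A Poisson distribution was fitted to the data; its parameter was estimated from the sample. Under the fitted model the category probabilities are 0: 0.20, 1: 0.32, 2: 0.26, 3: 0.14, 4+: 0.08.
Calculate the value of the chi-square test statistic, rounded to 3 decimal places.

Expected counts E_i = n·p_i: 170×0.20 = 34, 170×0.32 = 54.4, 170×0.26 = 44.2, 170×0.14 = 23.8, 170×0.08 = 13.6.
χ² = (32−34)²/34 + (60−54.4)²/54.4 + (38−44.2)²/44.2 + (28−23.8)²/23.8 + (12−13.6)²/13.6
   = 0.1176 + 0.5765 + 0.8697 + 0.7412 + 0.1882
Sum = 2.493

2.493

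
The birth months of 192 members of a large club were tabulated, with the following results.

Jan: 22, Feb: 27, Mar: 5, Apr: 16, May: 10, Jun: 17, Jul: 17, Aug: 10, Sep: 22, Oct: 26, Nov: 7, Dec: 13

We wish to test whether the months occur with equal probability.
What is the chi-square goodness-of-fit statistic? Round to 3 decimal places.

36.125

Expected count for each of the 12 categories: 192/12 = 16.
Jan: (22 − 16)²/16 = 36/16 = 2.2500
Feb: (27 − 16)²/16 = 121/16 = 7.5625
Mar: (5 − 16)²/16 = 121/16 = 7.5625
Apr: (16 − 16)²/16 = 0/16 = 0.0000
May: (10 − 16)²/16 = 36/16 = 2.2500
Jun: (17 − 16)²/16 = 1/16 = 0.0625
Jul: (17 − 16)²/16 = 1/16 = 0.0625
Aug: (10 − 16)²/16 = 36/16 = 2.2500
Sep: (22 − 16)²/16 = 36/16 = 2.2500
Oct: (26 − 16)²/16 = 100/16 = 6.2500
Nov: (7 − 16)²/16 = 81/16 = 5.0625
Dec: (13 − 16)²/16 = 9/16 = 0.5625
Sum = 36.125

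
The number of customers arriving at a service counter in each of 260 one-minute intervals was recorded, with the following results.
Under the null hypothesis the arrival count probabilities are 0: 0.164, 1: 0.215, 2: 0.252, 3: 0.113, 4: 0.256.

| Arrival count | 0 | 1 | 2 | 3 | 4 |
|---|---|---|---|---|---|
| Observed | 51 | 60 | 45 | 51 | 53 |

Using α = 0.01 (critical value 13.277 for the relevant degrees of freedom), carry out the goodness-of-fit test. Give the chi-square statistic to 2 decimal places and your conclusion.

Expected counts E_i = n·p_i: 260×0.164 = 42.64, 260×0.215 = 55.9, 260×0.252 = 65.52, 260×0.113 = 29.38, 260×0.256 = 66.56.
cat         O        E   (O−E)²/E
0          51    42.64      1.639
1          60     55.9      0.301
2          45    65.52      6.427
3          51    29.38     15.910
4          53    66.56      2.763
Sum = 27.04
df = 4. Since 27.04 > 13.277, we reject H₀.

27.04; reject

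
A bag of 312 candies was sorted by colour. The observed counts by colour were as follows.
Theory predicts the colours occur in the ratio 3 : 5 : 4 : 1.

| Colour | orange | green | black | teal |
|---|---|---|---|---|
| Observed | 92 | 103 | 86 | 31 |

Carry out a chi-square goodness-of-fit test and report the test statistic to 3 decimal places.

Ratio total = 13. Expected counts: 312×3/13 = 72, 312×5/13 = 120, 312×4/13 = 96, 312×1/13 = 24.
cat         O        E   (O−E)²/E
orange     92       72     5.5556
green     103      120     2.4083
black      86       96     1.0417
teal       31       24     2.0417
Sum = 11.047

11.047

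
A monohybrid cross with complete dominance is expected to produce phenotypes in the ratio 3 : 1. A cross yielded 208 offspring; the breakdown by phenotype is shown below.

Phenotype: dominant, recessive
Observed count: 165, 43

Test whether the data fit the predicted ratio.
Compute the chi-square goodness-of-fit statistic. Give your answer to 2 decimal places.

Ratio total = 4. Expected counts: 208×3/4 = 156, 208×1/4 = 52.
cat            O        E   (O−E)²/E
dominant     165      156      0.519
recessive     43       52      1.558
Sum = 2.08

2.08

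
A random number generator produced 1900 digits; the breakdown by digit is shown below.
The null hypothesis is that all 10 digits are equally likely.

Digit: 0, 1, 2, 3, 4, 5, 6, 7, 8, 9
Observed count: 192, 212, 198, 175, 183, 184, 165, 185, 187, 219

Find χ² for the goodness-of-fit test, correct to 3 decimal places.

Expected count for each of the 10 categories: 1900/10 = 190.
cat         O        E   (O−E)²/E
0         192      190     0.0211
1         212      190     2.5474
2         198      190     0.3368
3         175      190     1.1842
4         183      190     0.2579
5         184      190     0.1895
6         165      190     3.2895
7         185      190     0.1316
8         187      190     0.0474
9         219      190     4.4263
Sum = 12.432

12.432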